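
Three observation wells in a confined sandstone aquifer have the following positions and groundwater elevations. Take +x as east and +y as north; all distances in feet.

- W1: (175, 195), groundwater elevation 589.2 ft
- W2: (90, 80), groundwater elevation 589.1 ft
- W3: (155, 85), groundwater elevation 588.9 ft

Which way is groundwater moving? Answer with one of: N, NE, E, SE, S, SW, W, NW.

Taking W1 as reference: W2−W1 = (-85, -115, -0.1); W3−W1 = (-20, -110, -0.3).
Solve a·Δx + b·Δy = Δh: det = (-85)·(-110) − (-20)·(-115) = 7050.
∂h/∂x = [(-0.1)·(-110) − (-0.3)·(-115)] / 7050 = -0.003333
∂h/∂y = [(-85)·(-0.3) − (-20)·(-0.1)] / 7050 = +0.003333
Flow = −∇h = (+0.003333 east, -0.003333 north), which points southeast.

SE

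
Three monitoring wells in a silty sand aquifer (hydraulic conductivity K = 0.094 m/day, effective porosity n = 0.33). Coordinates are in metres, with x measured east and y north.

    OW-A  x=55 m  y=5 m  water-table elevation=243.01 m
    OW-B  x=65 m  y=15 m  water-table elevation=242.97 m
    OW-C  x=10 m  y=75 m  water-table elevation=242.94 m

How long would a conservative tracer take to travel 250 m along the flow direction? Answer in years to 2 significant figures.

850 years

Three-point gradient (reference OW-A): Δ to OW-B = (10, 10, -0.04), Δ to OW-C = (-45, 70, -0.07).
∂h/∂x = -0.001826, ∂h/∂y = -0.002174 (det = 1150).
|∇h| = √(-0.001826² + -0.002174²) = 0.002839
Seepage velocity v = K·i/n = 0.094 × 0.002839 / 0.33 = 0.0008087 m/day.
t = 250 / 0.0008087 = 3.091e+05 days = 846 years.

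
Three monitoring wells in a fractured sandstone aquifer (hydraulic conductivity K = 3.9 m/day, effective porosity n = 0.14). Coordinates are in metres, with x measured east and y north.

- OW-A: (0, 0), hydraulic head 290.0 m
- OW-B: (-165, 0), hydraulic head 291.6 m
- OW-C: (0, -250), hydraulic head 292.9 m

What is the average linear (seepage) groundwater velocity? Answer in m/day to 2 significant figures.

∂h/∂x = (291.6 − 290.0) / (-165 − 0) = -0.009697
∂h/∂y = (292.9 − 290.0) / (-250 − 0) = -0.01160
|∇h| = √(-0.009697² + -0.01160²) = 0.01512
Seepage velocity v = K·i/n = 3.9 × 0.01512 / 0.14 = 0.4212 m/day.

0.42 m/day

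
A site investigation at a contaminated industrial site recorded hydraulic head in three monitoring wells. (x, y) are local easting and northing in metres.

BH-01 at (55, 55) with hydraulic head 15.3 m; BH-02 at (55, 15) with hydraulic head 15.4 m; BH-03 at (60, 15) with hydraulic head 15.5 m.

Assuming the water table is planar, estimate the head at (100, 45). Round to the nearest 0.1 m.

16.2 m

Three-point gradient (reference BH-01): Δ to BH-02 = (0, -40, +0.1), Δ to BH-03 = (5, -40, +0.2).
∂h/∂x = +0.02000, ∂h/∂y = -0.002500 (det = 200).
h(100, 45) = 15.3 + (+0.02000)·(45) + (-0.002500)·(-10) = 15.3 +0.900 +0.025 = 16.225 m.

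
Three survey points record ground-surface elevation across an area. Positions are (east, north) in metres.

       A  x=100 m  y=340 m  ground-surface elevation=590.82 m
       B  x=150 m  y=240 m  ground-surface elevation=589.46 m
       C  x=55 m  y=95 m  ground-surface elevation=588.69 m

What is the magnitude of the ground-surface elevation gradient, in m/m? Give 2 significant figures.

With z = a·x + b·y + c and A as origin, the differences give:
  50·a + (-100)·b = -1.36
  (-45)·a + (-245)·b = -2.13
Eliminate b (×(-245) and ×(-100), subtract): -16750·a = 120.200 → a = ∂z/∂x = -0.007176
Back-substitute: b = ∂z/∂y = +0.01001.
|∇f| = √(-0.007176² + 0.01001²) = 0.01232 m/m

0.012 m/m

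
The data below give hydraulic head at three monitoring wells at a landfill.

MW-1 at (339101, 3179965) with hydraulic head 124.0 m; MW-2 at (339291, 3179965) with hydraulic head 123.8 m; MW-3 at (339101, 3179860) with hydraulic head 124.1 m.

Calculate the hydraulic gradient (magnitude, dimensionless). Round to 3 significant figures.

∂h/∂x = (123.8 − 124.0) / (339291 − 339101) = -0.001053
∂h/∂y = (124.1 − 124.0) / (3179860 − 3179965) = -0.0009524
|∇h| = √(-0.001053² + -0.0009524²) = 0.00142

0.00142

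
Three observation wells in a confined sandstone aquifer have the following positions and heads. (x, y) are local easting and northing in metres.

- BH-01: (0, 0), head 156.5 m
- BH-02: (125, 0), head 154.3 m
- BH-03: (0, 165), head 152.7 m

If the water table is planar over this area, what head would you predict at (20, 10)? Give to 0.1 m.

155.9 m

∂h/∂x = (154.3 − 156.5) / (125 − 0) = -0.01760
∂h/∂y = (152.7 − 156.5) / (165 − 0) = -0.02303
h(20, 10) = 156.5 + (-0.01760)·(20) + (-0.02303)·(10) = 156.5 -0.352 -0.230 = 155.918 m.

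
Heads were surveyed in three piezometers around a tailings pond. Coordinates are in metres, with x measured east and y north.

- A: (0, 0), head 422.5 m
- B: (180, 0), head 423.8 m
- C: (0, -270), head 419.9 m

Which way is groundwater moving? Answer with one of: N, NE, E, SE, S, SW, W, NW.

SW

∂h/∂x = (423.8 − 422.5) / (180 − 0) = +0.007222
∂h/∂y = (419.9 − 422.5) / (-270 − 0) = +0.009630
Flow = −∇h = (-0.007222 east, -0.009630 north), which points southwest.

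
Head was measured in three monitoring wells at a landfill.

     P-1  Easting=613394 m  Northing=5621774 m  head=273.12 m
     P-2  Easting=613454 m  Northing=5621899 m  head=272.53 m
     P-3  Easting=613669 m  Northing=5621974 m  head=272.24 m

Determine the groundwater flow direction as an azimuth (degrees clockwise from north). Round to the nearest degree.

356°

Taking P-1 as reference: P-2−P-1 = (60, 125, -0.59); P-3−P-1 = (275, 200, -0.88).
Solve a·Δx + b·Δy = Δh: det = 60·200 − 275·125 = -22375.
∂h/∂x = [(-0.59)·200 − (-0.88)·125] / -22375 = +0.0003575
∂h/∂y = [60·(-0.88) − 275·(-0.59)] / -22375 = -0.004892
Flow direction (−∇h) has components (-0.0003575 E, +0.004892 N).
Azimuth = atan2(E, N) = atan2(-0.0003575, +0.004892) = 355.8° ≈ 356°.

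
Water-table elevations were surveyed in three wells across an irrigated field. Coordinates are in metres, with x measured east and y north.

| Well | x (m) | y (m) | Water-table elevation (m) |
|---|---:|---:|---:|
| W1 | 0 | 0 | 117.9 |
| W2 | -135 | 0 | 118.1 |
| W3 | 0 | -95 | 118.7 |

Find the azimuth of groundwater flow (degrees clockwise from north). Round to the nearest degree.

∂h/∂x = (118.1 − 117.9) / (-135 − 0) = -0.001481
∂h/∂y = (118.7 − 117.9) / (-95 − 0) = -0.008421
Flow direction (−∇h) has components (+0.001481 E, +0.008421 N).
Azimuth = atan2(E, N) = atan2(+0.001481, +0.008421) = 10.0° ≈ 010°.

010°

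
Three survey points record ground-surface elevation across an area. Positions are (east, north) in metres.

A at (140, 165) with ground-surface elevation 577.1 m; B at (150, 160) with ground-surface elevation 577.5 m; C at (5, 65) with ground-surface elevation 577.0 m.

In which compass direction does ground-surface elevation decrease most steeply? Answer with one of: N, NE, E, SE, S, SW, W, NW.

NW

Taking A as reference: B−A = (10, -5, +0.4); C−A = (-135, -100, -0.1).
Determinant of the coordinate differences = 10·(-100) − (-135)·(-5) = -1675.
∂z/∂x = [(+0.4)·(-100) − (-0.1)·(-5)] / -1675 = +0.02418
∂z/∂y = [10·(-0.1) − (-135)·(+0.4)] / -1675 = -0.03164
Steepest decrease is along −∇f = (-0.02418 E, +0.03164 N) → northwest.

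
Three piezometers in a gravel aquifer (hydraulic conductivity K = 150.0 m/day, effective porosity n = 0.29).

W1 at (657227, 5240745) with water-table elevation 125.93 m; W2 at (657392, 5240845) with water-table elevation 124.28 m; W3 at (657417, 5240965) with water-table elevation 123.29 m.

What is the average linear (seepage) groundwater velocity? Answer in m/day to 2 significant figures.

4.7 m/day

Taking W1 as reference: W2−W1 = (165, 100, -1.65); W3−W1 = (190, 220, -2.64).
Determinant of the coordinate differences = 165·220 − 190·100 = 17300.
∂h/∂x = [(-1.65)·220 − (-2.64)·100] / 17300 = -0.005723
∂h/∂y = [165·(-2.64) − 190·(-1.65)] / 17300 = -0.007058
|∇h| = √(-0.005723² + -0.007058²) = 0.009087
Seepage velocity v = K·i/n = 150.0 × 0.009087 / 0.29 = 4.7 m/day.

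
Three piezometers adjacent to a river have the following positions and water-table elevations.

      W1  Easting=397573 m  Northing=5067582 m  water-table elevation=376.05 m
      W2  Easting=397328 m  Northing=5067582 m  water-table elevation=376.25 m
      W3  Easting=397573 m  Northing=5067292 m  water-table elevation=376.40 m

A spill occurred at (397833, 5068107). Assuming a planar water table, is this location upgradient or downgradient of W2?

∂h/∂x = (376.25 − 376.05) / (397328 − 397573) = -0.0008163
∂h/∂y = (376.40 − 376.05) / (5067292 − 5067582) = -0.001207
Head at (397833, 5068107) = 376.05 + (-0.0008163)·(260) + (-0.001207)·(525) = 375.20 m.
That is lower than the 376.25 m at W2, so the point is downgradient.

downgradient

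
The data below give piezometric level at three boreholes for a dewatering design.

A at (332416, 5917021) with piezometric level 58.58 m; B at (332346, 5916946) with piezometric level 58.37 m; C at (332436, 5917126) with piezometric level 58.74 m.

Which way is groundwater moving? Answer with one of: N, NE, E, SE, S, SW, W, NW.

With h = a·x + b·y + c and A as origin, the differences give:
  (-70)·a + (-75)·b = -0.21
  20·a + 105·b = +0.16
Eliminate b (×105 and ×(-75), subtract): -5850·a = -10.050 → a = ∂h/∂x = +0.001718
Back-substitute: b = ∂h/∂y = +0.001197.
Flow = −∇h = (-0.001718 east, -0.001197 north), which points southwest.

SW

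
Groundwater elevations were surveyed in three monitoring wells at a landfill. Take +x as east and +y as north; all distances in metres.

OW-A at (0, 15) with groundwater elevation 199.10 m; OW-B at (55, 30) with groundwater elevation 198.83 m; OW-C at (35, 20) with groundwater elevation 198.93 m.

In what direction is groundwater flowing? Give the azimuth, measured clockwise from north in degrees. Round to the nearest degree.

085°

Three-point gradient (reference OW-A): Δ to OW-B = (55, 15, -0.27), Δ to OW-C = (35, 5, -0.17).
∂h/∂x = -0.004800, ∂h/∂y = -0.0004000 (det = -250).
Flow direction (−∇h) has components (+0.004800 E, +0.0004000 N).
Azimuth = atan2(E, N) = atan2(+0.004800, +0.0004000) = 85.2° ≈ 085°.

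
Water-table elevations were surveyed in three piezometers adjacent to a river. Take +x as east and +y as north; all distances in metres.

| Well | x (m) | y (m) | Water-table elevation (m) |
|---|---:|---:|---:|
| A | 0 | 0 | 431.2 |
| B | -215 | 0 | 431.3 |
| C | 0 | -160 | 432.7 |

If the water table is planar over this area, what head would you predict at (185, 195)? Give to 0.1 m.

429.3 m

∂h/∂x = (431.3 − 431.2) / (-215 − 0) = -0.0004651
∂h/∂y = (432.7 − 431.2) / (-160 − 0) = -0.009375
h(185, 195) = 431.2 + (-0.0004651)·(185) + (-0.009375)·(195) = 431.2 -0.086 -1.828 = 429.286 m.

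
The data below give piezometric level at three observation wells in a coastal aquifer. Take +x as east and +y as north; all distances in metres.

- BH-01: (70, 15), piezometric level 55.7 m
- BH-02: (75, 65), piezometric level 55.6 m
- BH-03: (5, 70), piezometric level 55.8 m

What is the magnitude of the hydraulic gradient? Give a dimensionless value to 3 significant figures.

0.00343

Taking BH-01 as reference: BH-02−BH-01 = (5, 50, -0.1); BH-03−BH-01 = (-65, 55, +0.1).
Solve a·Δx + b·Δy = Δh: det = 5·55 − (-65)·50 = 3525.
∂h/∂x = [(-0.1)·55 − (+0.1)·50] / 3525 = -0.002979
∂h/∂y = [5·(+0.1) − (-65)·(-0.1)] / 3525 = -0.001702
|∇h| = √(-0.002979² + -0.001702²) = 0.003431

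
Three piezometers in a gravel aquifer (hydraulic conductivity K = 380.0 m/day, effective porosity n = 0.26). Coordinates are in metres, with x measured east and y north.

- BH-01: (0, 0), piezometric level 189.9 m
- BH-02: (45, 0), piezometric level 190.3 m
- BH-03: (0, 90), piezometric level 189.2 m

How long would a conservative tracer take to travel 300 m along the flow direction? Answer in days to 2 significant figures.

17 days

∂h/∂x = (190.3 − 189.9) / (45 − 0) = +0.008889
∂h/∂y = (189.2 − 189.9) / (90 − 0) = -0.007778
|∇h| = √(0.008889² + -0.007778²) = 0.01181
Seepage velocity v = K·i/n = 380.0 × 0.01181 / 0.26 = 17.26 m/day.
t = 300 / 17.26 = 17.38 days.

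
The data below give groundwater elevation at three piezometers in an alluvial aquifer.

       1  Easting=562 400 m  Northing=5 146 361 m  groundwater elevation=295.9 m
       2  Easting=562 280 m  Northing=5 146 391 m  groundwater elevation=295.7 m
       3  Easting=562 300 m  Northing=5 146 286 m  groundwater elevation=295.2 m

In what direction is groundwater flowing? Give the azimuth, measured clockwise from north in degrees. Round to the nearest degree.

209°

With h = a·x + b·y + c and 1 as origin, the differences give:
  (-120)·a + 30·b = -0.2
  (-100)·a + (-75)·b = -0.7
Eliminate b (×(-75) and ×30, subtract): 12000·a = 36.00 → a = ∂h/∂x = +0.003000
Back-substitute: b = ∂h/∂y = +0.005333.
Flow direction (−∇h) has components (-0.003000 E, -0.005333 N).
Azimuth = atan2(E, N) = atan2(-0.003000, -0.005333) = 209.4° ≈ 209°.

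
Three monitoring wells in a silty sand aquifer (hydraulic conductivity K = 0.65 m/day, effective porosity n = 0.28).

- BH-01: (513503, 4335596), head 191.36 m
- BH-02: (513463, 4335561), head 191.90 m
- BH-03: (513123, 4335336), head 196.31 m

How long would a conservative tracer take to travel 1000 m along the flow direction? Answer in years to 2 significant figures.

With h = a·x + b·y + c and BH-01 as origin, the differences give:
  (-40)·a + (-35)·b = +0.54
  (-380)·a + (-260)·b = +4.95
Eliminate b (×(-260) and ×(-35), subtract): -2900·a = 32.850 → a = ∂h/∂x = -0.01133
Back-substitute: b = ∂h/∂y = -0.002483.
|∇h| = √(-0.01133² + -0.002483²) = 0.0116
Seepage velocity v = K·i/n = 0.65 × 0.0116 / 0.28 = 0.02693 m/day.
t = 1000 / 0.02693 = 3.713e+04 days = 102 years.

100 years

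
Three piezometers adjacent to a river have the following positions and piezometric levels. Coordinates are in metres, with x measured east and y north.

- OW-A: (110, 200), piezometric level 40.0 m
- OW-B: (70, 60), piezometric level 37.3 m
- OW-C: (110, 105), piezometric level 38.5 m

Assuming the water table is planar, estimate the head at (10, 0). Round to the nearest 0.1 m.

35.6 m

Three-point gradient (reference OW-A): Δ to OW-B = (-40, -140, -2.7), Δ to OW-C = (0, -95, -1.5).
∂h/∂x = +0.01224, ∂h/∂y = +0.01579 (det = 3800).
h(10, 0) = 40.0 + (+0.01224)·(-100) + (+0.01579)·(-200) = 40.0 -1.224 -3.158 = 35.618 m.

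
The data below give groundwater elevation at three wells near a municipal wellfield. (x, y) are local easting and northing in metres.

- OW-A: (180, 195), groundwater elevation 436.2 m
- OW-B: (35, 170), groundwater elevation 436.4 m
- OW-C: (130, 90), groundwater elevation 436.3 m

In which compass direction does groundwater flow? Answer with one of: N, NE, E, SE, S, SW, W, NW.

Taking OW-A as reference: OW-B−OW-A = (-145, -25, +0.2); OW-C−OW-A = (-50, -105, +0.1).
Determinant of the coordinate differences = (-145)·(-105) − (-50)·(-25) = 13975.
∂h/∂x = [(+0.2)·(-105) − (+0.1)·(-25)] / 13975 = -0.001324
∂h/∂y = [(-145)·(+0.1) − (-50)·(+0.2)] / 13975 = -0.0003220
Flow = −∇h = (+0.001324 east, +0.0003220 north), which points east.

E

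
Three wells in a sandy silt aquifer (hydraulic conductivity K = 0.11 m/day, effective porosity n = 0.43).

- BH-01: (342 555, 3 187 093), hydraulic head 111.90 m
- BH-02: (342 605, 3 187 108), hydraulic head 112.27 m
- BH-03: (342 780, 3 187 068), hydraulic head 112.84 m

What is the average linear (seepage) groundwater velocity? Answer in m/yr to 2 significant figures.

0.87 m/yr

With h = a·x + b·y + c and BH-01 as origin, the differences give:
  50·a + 15·b = +0.37
  225·a + (-25)·b = +0.94
Eliminate b (×(-25) and ×15, subtract): -4625·a = -23.350 → a = ∂h/∂x = +0.005049
Back-substitute: b = ∂h/∂y = +0.007838.
|∇h| = √(0.005049² + 0.007838²) = 0.009323
Seepage velocity v = K·i/n = 0.11 × 0.009323 / 0.43 = 0.002385 m/day = 0.8711 m/yr.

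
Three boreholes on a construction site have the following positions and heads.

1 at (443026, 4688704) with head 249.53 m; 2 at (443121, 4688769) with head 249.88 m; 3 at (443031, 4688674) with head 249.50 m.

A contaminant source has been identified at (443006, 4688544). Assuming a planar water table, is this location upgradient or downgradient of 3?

With h = a·x + b·y + c and 1 as origin, the differences give:
  95·a + 65·b = +0.35
  5·a + (-30)·b = -0.03
Eliminate b (×(-30) and ×65, subtract): -3175·a = -8.550 → a = ∂h/∂x = +0.002693
Back-substitute: b = ∂h/∂y = +0.001449.
Head at (443006, 4688544) = 249.53 + (+0.002693)·(-20) + (+0.001449)·(-160) = 249.24 m.
That is lower than the 249.50 m at 3, so the point is downgradient.

downgradient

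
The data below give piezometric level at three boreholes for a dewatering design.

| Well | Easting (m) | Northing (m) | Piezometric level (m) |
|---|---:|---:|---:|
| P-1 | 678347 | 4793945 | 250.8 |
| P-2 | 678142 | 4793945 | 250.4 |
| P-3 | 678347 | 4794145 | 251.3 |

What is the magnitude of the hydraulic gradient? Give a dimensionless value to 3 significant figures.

0.00317

∂h/∂x = (250.4 − 250.8) / (678142 − 678347) = +0.001951
∂h/∂y = (251.3 − 250.8) / (4794145 − 4793945) = +0.002500
|∇h| = √(0.001951² + 0.002500²) = 0.003171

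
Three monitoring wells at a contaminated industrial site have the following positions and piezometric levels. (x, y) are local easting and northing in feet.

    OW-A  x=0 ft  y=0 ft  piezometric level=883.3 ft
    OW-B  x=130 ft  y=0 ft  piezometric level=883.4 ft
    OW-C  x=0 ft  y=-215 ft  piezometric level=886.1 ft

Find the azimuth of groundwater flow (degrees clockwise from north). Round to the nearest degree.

357°

∂h/∂x = (883.4 − 883.3) / (130 − 0) = +0.0007692
∂h/∂y = (886.1 − 883.3) / (-215 − 0) = -0.01302
Flow direction (−∇h) has components (-0.0007692 E, +0.01302 N).
Azimuth = atan2(E, N) = atan2(-0.0007692, +0.01302) = 356.6° ≈ 357°.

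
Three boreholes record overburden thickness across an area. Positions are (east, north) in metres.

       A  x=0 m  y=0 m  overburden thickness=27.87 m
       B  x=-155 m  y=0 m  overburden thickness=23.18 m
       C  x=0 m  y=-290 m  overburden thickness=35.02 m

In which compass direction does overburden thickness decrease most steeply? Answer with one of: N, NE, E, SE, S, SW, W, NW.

NW

∂d/∂x = (23.18 − 27.87) / (-155 − 0) = +0.03026
∂d/∂y = (35.02 − 27.87) / (-290 − 0) = -0.02466
Steepest decrease is along −∇f = (-0.03026 E, +0.02466 N) → northwest.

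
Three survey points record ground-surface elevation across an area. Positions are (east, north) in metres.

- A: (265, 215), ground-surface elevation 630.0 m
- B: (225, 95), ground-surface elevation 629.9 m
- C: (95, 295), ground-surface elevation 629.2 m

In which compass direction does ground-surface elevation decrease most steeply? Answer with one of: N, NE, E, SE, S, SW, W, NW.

Differences from A: to B (Δx, Δy, Δh) = (-40, -120, -0.1); to C = (-170, 80, -0.8).
Determinant of the coordinate differences = (-40)·80 − (-170)·(-120) = -23600.
∂z/∂x = [(-0.1)·80 − (-0.8)·(-120)] / -23600 = +0.004407
∂z/∂y = [(-40)·(-0.8) − (-170)·(-0.1)] / -23600 = -0.0006356
Steepest decrease is along −∇f = (-0.004407 E, +0.0006356 N) → west.

W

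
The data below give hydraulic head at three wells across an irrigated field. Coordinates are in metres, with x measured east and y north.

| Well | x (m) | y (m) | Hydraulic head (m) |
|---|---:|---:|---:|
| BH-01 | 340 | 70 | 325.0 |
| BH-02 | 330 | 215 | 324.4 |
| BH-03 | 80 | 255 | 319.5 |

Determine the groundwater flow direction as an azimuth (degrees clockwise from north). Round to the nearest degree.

Differences from BH-01: to BH-02 (Δx, Δy, Δh) = (-10, 145, -0.6); to BH-03 = (-260, 185, -5.5).
Solve a·Δx + b·Δy = Δh: det = (-10)·185 − (-260)·145 = 35850.
∂h/∂x = [(-0.6)·185 − (-5.5)·145] / 35850 = +0.01915
∂h/∂y = [(-10)·(-5.5) − (-260)·(-0.6)] / 35850 = -0.002817
Flow direction (−∇h) has components (-0.01915 E, +0.002817 N).
Azimuth = atan2(E, N) = atan2(-0.01915, +0.002817) = 278.4° ≈ 278°.

278°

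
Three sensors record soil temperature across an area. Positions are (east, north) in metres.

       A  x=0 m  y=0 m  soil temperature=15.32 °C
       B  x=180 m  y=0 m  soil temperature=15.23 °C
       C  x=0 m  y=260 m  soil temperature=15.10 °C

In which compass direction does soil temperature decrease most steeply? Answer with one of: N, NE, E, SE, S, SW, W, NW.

NE

∂T/∂x = (15.23 − 15.32) / (180 − 0) = -0.0005000
∂T/∂y = (15.10 − 15.32) / (260 − 0) = -0.0008462
Steepest decrease is along −∇f = (+0.0005000 E, +0.0008462 N) → northeast.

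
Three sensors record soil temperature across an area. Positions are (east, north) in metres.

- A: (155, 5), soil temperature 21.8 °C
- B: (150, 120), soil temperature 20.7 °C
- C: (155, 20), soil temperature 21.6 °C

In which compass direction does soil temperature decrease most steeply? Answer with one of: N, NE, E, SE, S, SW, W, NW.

E

Differences from A: to B (Δx, Δy, Δh) = (-5, 115, -1.1); to C = (0, 15, -0.2).
Solve a·Δx + b·Δy = ΔT: det = (-5)·15 − 0·115 = -75.
∂T/∂x = [(-1.1)·15 − (-0.2)·115] / -75 = -0.08667
∂T/∂y = [(-5)·(-0.2) − 0·(-1.1)] / -75 = -0.01333
Steepest decrease is along −∇f = (+0.08667 E, +0.01333 N) → east.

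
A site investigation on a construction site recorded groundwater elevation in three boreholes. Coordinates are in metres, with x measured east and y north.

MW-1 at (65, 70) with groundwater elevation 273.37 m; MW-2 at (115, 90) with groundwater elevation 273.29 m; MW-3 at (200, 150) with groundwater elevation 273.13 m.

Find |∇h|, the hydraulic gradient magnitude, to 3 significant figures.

0.00154

With h = a·x + b·y + c and MW-1 as origin, the differences give:
  50·a + 20·b = -0.08
  135·a + 80·b = -0.24
Eliminate b (×80 and ×20, subtract): 1300·a = -1.600 → a = ∂h/∂x = -0.001231
Back-substitute: b = ∂h/∂y = -0.0009231.
|∇h| = √(-0.001231² + -0.0009231²) = 0.001539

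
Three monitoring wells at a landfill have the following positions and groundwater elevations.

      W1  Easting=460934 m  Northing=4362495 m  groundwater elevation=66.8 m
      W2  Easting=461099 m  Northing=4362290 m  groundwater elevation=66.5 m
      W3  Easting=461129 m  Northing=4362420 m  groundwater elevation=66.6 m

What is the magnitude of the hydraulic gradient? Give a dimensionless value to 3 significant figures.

0.00114

With h = a·x + b·y + c and W1 as origin, the differences give:
  165·a + (-205)·b = -0.3
  195·a + (-75)·b = -0.2
Eliminate b (×(-75) and ×(-205), subtract): 27600·a = -18.50 → a = ∂h/∂x = -0.0006703
Back-substitute: b = ∂h/∂y = +0.0009239.
|∇h| = √(-0.0006703² + 0.0009239²) = 0.001141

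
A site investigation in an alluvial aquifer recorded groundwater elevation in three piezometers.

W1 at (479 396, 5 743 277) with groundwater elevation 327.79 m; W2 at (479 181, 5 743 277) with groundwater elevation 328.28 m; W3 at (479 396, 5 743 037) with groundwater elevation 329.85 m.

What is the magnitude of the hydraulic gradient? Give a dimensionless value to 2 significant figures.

0.0089

∂h/∂x = (328.28 − 327.79) / (479181 − 479396) = -0.002279
∂h/∂y = (329.85 − 327.79) / (5743037 − 5743277) = -0.008583
|∇h| = √(-0.002279² + -0.008583²) = 0.00888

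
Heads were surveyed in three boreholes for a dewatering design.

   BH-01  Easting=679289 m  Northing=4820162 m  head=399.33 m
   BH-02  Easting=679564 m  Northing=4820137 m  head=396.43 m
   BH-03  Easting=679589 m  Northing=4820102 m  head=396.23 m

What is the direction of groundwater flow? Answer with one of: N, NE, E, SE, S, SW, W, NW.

E

With h = a·x + b·y + c and BH-01 as origin, the differences give:
  275·a + (-25)·b = -2.90
  300·a + (-60)·b = -3.10
Eliminate b (×(-60) and ×(-25), subtract): -9000·a = 96.500 → a = ∂h/∂x = -0.01072
Back-substitute: b = ∂h/∂y = -0.001944.
Flow = −∇h = (+0.01072 east, +0.001944 north), which points east.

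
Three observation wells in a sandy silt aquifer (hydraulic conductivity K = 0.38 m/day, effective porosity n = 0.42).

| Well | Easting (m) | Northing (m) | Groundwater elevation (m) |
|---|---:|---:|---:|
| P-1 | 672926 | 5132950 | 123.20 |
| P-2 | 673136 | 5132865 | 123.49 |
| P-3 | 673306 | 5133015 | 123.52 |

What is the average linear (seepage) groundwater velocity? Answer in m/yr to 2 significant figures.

Differences from P-1: to P-2 (Δx, Δy, Δh) = (210, -85, +0.29); to P-3 = (380, 65, +0.32).
Solve a·Δx + b·Δy = Δh: det = 210·65 − 380·(-85) = 45950.
∂h/∂x = [(+0.29)·65 − (+0.32)·(-85)] / 45950 = +0.001002
∂h/∂y = [210·(+0.32) − 380·(+0.29)] / 45950 = -0.0009358
|∇h| = √(0.001002² + -0.0009358²) = 0.001371
Seepage velocity v = K·i/n = 0.38 × 0.001371 / 0.42 = 0.00124 m/day = 0.4529 m/yr.

0.45 m/yr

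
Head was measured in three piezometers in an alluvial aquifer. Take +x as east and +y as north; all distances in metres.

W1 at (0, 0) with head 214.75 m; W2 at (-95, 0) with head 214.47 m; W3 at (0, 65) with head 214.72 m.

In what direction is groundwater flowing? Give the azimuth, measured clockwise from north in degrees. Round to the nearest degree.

∂h/∂x = (214.47 − 214.75) / (-95 − 0) = +0.002947
∂h/∂y = (214.72 − 214.75) / (65 − 0) = -0.0004615
Flow direction (−∇h) has components (-0.002947 E, +0.0004615 N).
Azimuth = atan2(E, N) = atan2(-0.002947, +0.0004615) = 278.9° ≈ 279°.

279°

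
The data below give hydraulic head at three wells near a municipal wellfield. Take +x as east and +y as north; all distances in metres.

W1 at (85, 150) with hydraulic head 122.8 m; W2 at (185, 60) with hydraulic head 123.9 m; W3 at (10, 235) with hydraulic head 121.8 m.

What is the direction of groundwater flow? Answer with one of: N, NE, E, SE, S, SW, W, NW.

N

With h = a·x + b·y + c and W1 as origin, the differences give:
  100·a + (-90)·b = +1.1
  (-75)·a + 85·b = -1.0
Eliminate b (×85 and ×(-90), subtract): 1750·a = 3.50 → a = ∂h/∂x = +0.002000
Back-substitute: b = ∂h/∂y = -0.010000.
Flow = −∇h = (-0.002000 east, +0.010000 north), which points north.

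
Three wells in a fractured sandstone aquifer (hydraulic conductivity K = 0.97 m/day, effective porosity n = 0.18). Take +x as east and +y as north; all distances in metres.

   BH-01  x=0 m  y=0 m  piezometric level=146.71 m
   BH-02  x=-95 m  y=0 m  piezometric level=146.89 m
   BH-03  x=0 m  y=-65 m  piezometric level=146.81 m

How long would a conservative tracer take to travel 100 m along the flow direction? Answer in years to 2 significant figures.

∂h/∂x = (146.89 − 146.71) / (-95 − 0) = -0.001895
∂h/∂y = (146.81 − 146.71) / (-65 − 0) = -0.001538
|∇h| = √(-0.001895² + -0.001538²) = 0.002441
Seepage velocity v = K·i/n = 0.97 × 0.002441 / 0.18 = 0.01315 m/day.
t = 100 / 0.01315 = 7605 days = 20.8 years.

21 years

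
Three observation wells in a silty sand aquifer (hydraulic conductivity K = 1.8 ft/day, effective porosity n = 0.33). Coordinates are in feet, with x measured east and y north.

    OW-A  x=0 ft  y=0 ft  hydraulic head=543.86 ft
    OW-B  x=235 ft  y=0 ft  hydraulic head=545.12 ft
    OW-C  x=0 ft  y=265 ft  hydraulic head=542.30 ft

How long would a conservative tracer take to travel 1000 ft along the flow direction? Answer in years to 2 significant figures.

∂h/∂x = (545.12 − 543.86) / (235 − 0) = +0.005362
∂h/∂y = (542.30 − 543.86) / (265 − 0) = -0.005887
|∇h| = √(0.005362² + -0.005887²) = 0.007963
Seepage velocity v = K·i/n = 1.8 × 0.007963 / 0.33 = 0.04343 ft/day.
t = 1000 / 0.04343 = 2.303e+04 days = 63.1 years.

63 years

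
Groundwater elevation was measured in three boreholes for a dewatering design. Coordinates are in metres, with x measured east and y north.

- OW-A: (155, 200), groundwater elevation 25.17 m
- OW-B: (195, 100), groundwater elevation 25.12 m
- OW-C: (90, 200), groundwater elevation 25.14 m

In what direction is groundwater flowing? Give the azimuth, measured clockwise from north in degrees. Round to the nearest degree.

With h = a·x + b·y + c and OW-A as origin, the differences give:
  40·a + (-100)·b = -0.05
  (-65)·a + 0·b = -0.03
Eliminate b (×0 and ×(-100), subtract): -6500·a = -3.000 → a = ∂h/∂x = +0.0004615
Back-substitute: b = ∂h/∂y = +0.0006846.
Flow direction (−∇h) has components (-0.0004615 E, -0.0006846 N).
Azimuth = atan2(E, N) = atan2(-0.0004615, -0.0006846) = 214.0° ≈ 214°.

214°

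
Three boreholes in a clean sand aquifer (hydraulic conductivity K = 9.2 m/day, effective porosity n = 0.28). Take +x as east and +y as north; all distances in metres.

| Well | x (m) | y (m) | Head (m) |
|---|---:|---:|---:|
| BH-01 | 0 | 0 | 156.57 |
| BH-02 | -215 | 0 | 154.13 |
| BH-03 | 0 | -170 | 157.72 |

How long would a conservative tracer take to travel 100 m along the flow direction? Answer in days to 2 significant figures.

230 days

∂h/∂x = (154.13 − 156.57) / (-215 − 0) = +0.01135
∂h/∂y = (157.72 − 156.57) / (-170 − 0) = -0.006765
|∇h| = √(0.01135² + -0.006765²) = 0.01321
Seepage velocity v = K·i/n = 9.2 × 0.01321 / 0.28 = 0.434 m/day.
t = 100 / 0.434 = 230.4 days.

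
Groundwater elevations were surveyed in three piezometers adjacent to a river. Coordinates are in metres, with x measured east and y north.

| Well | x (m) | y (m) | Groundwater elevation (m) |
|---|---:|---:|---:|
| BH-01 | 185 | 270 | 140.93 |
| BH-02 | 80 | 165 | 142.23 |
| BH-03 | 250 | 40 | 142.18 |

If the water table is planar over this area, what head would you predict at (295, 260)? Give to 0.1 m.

140.4 m

Three-point gradient (reference BH-01): Δ to BH-02 = (-105, -105, +1.30), Δ to BH-03 = (65, -230, +1.25).
∂h/∂x = -0.005416, ∂h/∂y = -0.006965 (det = 30975).
h(295, 260) = 140.93 + (-0.005416)·(110) + (-0.006965)·(-10) = 140.93 -0.596 +0.070 = 140.404 m.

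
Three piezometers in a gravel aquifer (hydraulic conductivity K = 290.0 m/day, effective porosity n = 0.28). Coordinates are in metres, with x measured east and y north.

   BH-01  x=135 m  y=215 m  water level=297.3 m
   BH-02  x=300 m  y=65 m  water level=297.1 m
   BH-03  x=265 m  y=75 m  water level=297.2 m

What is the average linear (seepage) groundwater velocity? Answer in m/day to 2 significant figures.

4.6 m/day

Taking BH-01 as reference: BH-02−BH-01 = (165, -150, -0.2); BH-03−BH-01 = (130, -140, -0.1).
Solve a·Δx + b·Δy = Δh: det = 165·(-140) − 130·(-150) = -3600.
∂h/∂x = [(-0.2)·(-140) − (-0.1)·(-150)] / -3600 = -0.003611
∂h/∂y = [165·(-0.1) − 130·(-0.2)] / -3600 = -0.002639
|∇h| = √(-0.003611² + -0.002639²) = 0.004473
Seepage velocity v = K·i/n = 290.0 × 0.004473 / 0.28 = 4.633 m/day.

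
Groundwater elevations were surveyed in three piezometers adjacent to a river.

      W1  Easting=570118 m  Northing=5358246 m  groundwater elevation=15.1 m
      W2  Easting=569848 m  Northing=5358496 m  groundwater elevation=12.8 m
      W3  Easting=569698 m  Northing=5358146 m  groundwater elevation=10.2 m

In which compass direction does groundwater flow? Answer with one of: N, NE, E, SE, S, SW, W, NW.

W

Three-point gradient (reference W1): Δ to W2 = (-270, 250, -2.3), Δ to W3 = (-420, -100, -4.9).
∂h/∂x = +0.01102, ∂h/∂y = +0.002705 (det = 132000).
Flow = −∇h = (-0.01102 east, -0.002705 north), which points west.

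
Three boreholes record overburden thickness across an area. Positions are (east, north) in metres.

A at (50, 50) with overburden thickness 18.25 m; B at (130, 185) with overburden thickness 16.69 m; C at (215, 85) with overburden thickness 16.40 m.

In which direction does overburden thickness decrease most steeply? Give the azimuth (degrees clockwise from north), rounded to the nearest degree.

Taking A as reference: B−A = (80, 135, -1.56); C−A = (165, 35, -1.85).
Determinant of the coordinate differences = 80·35 − 165·135 = -19475.
∂d/∂x = [(-1.56)·35 − (-1.85)·135] / -19475 = -0.01002
∂d/∂y = [80·(-1.85) − 165·(-1.56)] / -19475 = -0.005617
Steepest decrease is along −∇f: components (+0.01002 E, +0.005617 N).
Azimuth = atan2(+0.01002, +0.005617) = 60.7° ≈ 061°.

061°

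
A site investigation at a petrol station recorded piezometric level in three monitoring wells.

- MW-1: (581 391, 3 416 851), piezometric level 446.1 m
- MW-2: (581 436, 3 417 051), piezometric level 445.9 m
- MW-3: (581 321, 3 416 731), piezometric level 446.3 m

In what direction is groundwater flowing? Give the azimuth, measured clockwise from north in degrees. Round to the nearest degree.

073°

Taking MW-1 as reference: MW-2−MW-1 = (45, 200, -0.2); MW-3−MW-1 = (-70, -120, +0.2).
Determinant of the coordinate differences = 45·(-120) − (-70)·200 = 8600.
∂h/∂x = [(-0.2)·(-120) − (+0.2)·200] / 8600 = -0.001860
∂h/∂y = [45·(+0.2) − (-70)·(-0.2)] / 8600 = -0.0005814
Flow direction (−∇h) has components (+0.001860 E, +0.0005814 N).
Azimuth = atan2(E, N) = atan2(+0.001860, +0.0005814) = 72.6° ≈ 073°.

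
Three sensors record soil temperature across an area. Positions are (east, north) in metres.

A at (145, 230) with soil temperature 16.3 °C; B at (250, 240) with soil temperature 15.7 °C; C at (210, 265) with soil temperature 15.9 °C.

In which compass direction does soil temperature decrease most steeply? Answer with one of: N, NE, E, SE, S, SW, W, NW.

Three-point gradient (reference A): Δ to B = (105, 10, -0.6), Δ to C = (65, 35, -0.4).
∂T/∂x = -0.005620, ∂T/∂y = -0.0009917 (det = 3025).
Steepest decrease is along −∇f = (+0.005620 E, +0.0009917 N) → east.

E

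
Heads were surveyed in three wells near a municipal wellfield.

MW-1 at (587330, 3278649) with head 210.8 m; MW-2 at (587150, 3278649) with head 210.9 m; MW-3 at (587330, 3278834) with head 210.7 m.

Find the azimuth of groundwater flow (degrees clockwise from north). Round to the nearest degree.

∂h/∂x = (210.9 − 210.8) / (587150 − 587330) = -0.0005556
∂h/∂y = (210.7 − 210.8) / (3278834 − 3278649) = -0.0005405
Flow direction (−∇h) has components (+0.0005556 E, +0.0005405 N).
Azimuth = atan2(E, N) = atan2(+0.0005556, +0.0005405) = 45.8° ≈ 046°.

046°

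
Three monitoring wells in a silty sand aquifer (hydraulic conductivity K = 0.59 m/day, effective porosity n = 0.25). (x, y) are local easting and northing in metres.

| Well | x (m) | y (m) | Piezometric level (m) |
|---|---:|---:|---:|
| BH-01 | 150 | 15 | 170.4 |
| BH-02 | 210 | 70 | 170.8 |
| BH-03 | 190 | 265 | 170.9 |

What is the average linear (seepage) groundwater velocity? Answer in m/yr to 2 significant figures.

5.0 m/yr

Differences from BH-01: to BH-02 (Δx, Δy, Δh) = (60, 55, +0.4); to BH-03 = (40, 250, +0.5).
Solve a·Δx + b·Δy = Δh: det = 60·250 − 40·55 = 12800.
∂h/∂x = [(+0.4)·250 − (+0.5)·55] / 12800 = +0.005664
∂h/∂y = [60·(+0.5) − 40·(+0.4)] / 12800 = +0.001094
|∇h| = √(0.005664² + 0.001094²) = 0.005769
Seepage velocity v = K·i/n = 0.59 × 0.005769 / 0.25 = 0.01361 m/day = 4.971 m/yr.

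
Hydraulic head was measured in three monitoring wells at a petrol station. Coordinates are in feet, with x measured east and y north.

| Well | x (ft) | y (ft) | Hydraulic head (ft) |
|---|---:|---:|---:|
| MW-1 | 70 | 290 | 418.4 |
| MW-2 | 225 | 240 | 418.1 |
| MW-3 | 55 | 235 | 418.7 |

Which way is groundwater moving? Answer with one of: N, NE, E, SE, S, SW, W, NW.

NE

With h = a·x + b·y + c and MW-1 as origin, the differences give:
  155·a + (-50)·b = -0.3
  (-15)·a + (-55)·b = +0.3
Eliminate b (×(-55) and ×(-50), subtract): -9275·a = 31.50 → a = ∂h/∂x = -0.003396
Back-substitute: b = ∂h/∂y = -0.004528.
Flow = −∇h = (+0.003396 east, +0.004528 north), which points northeast.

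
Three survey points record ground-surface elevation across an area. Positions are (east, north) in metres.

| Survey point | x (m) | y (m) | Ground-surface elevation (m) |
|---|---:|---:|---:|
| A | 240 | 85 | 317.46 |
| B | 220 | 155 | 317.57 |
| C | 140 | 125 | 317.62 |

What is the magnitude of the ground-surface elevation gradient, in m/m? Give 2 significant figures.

0.0017 m/m

With z = a·x + b·y + c and A as origin, the differences give:
  (-20)·a + 70·b = +0.11
  (-100)·a + 40·b = +0.16
Eliminate b (×40 and ×70, subtract): 6200·a = -6.800 → a = ∂z/∂x = -0.001097
Back-substitute: b = ∂z/∂y = +0.001258.
|∇f| = √(-0.001097² + 0.001258²) = 0.001669 m/m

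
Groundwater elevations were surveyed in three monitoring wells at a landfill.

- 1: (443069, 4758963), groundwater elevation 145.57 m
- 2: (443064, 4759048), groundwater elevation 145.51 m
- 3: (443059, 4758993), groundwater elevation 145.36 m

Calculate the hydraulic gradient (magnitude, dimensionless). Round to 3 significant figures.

0.0229

With h = a·x + b·y + c and 1 as origin, the differences give:
  (-5)·a + 85·b = -0.06
  (-10)·a + 30·b = -0.21
Eliminate b (×30 and ×85, subtract): 700·a = 16.050 → a = ∂h/∂x = +0.02293
Back-substitute: b = ∂h/∂y = +0.0006429.
|∇h| = √(0.02293² + 0.0006429²) = 0.02294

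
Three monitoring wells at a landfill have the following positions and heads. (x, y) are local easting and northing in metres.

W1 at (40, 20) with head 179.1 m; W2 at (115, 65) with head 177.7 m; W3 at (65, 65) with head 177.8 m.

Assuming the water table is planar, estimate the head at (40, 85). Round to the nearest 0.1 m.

Differences from W1: to W2 (Δx, Δy, Δh) = (75, 45, -1.4); to W3 = (25, 45, -1.3).
Determinant of the coordinate differences = 75·45 − 25·45 = 2250.
∂h/∂x = [(-1.4)·45 − (-1.3)·45] / 2250 = -0.002000
∂h/∂y = [75·(-1.3) − 25·(-1.4)] / 2250 = -0.02778
h(40, 85) = 179.1 + (-0.002000)·(0) + (-0.02778)·(65) = 179.1 -0.000 -1.806 = 177.294 m.

177.3 m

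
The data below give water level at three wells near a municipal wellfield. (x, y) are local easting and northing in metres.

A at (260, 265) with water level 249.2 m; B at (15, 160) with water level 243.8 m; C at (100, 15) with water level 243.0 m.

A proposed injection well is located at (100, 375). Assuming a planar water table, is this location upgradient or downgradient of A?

downgradient

With h = a·x + b·y + c and A as origin, the differences give:
  (-245)·a + (-105)·b = -5.4
  (-160)·a + (-250)·b = -6.2
Eliminate b (×(-250) and ×(-105), subtract): 44450·a = 699.00 → a = ∂h/∂x = +0.01573
Back-substitute: b = ∂h/∂y = +0.01474.
Head at (100, 375) = 249.2 + (+0.01573)·(-160) + (+0.01474)·(110) = 248.30 m.
That is lower than the 249.2 m at A, so the point is downgradient.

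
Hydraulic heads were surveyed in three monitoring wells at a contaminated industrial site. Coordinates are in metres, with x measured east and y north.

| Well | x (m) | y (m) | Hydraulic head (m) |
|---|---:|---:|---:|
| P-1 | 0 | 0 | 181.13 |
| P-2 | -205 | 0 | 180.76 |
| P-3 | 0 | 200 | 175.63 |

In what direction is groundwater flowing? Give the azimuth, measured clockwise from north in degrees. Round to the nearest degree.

356°

∂h/∂x = (180.76 − 181.13) / (-205 − 0) = +0.001805
∂h/∂y = (175.63 − 181.13) / (200 − 0) = -0.02750
Flow direction (−∇h) has components (-0.001805 E, +0.02750 N).
Azimuth = atan2(E, N) = atan2(-0.001805, +0.02750) = 356.2° ≈ 356°.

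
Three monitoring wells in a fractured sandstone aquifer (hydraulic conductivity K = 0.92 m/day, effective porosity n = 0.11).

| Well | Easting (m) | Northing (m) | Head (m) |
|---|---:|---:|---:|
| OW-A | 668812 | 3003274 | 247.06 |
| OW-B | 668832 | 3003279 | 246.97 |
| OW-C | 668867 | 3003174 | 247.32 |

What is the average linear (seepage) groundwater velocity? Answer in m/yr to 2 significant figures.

17 m/yr

Taking OW-A as reference: OW-B−OW-A = (20, 5, -0.09); OW-C−OW-A = (55, -100, +0.26).
Solve a·Δx + b·Δy = Δh: det = 20·(-100) − 55·5 = -2275.
∂h/∂x = [(-0.09)·(-100) − (+0.26)·5] / -2275 = -0.003385
∂h/∂y = [20·(+0.26) − 55·(-0.09)] / -2275 = -0.004462
|∇h| = √(-0.003385² + -0.004462²) = 0.005601
Seepage velocity v = K·i/n = 0.92 × 0.005601 / 0.11 = 0.04684 m/day = 17.11 m/yr.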